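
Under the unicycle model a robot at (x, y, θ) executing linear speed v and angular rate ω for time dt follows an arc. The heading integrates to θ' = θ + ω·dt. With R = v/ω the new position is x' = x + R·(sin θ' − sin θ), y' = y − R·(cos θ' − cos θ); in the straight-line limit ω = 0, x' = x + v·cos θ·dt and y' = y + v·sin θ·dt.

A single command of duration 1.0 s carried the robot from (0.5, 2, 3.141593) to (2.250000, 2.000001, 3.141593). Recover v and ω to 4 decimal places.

v = -1.7500, ω = 0.0000

Δθ = 3.141593 − 3.141593 = 0.000000
ω = Δθ/dt = 0.000000/1.0 = 0.0000
ω = 0 → v = (Δx·cos θ + Δy·sin θ)/dt = -1.7500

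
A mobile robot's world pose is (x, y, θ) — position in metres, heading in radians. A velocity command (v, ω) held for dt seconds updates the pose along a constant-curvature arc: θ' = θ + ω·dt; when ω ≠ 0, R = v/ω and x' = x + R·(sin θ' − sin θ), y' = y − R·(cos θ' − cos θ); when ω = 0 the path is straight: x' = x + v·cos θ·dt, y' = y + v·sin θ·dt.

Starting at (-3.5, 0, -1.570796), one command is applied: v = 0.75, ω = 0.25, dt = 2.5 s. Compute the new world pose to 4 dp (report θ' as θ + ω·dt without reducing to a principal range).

θ' = -1.5708 + 0.25·2.5 = -0.9458
R = v/ω = 0.75/0.25 = 3.0000
x' = -3.5 + 3.0000·(sin -0.9458 − sin -1.5708) = -2.9329
y' = 0 − 3.0000·(cos -0.9458 − cos -1.5708) = -1.7553

(-2.9329, -1.7553, -0.9458)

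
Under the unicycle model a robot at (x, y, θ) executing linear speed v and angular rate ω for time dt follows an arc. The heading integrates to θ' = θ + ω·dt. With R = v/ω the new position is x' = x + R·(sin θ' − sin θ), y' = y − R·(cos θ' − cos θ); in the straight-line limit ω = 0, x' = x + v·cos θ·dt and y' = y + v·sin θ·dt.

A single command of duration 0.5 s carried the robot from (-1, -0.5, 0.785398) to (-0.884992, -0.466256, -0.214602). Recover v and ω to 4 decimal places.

Δθ = -0.214602 − 0.785398 = -1.000000
ω = Δθ/dt = -1.000000/0.5 = -2.0000
R = Δx/(sin θ' − sin θ) = -0.1250
v = R·ω = -0.1250·-2.0000 = 0.2500

v = 0.2500, ω = -2.0000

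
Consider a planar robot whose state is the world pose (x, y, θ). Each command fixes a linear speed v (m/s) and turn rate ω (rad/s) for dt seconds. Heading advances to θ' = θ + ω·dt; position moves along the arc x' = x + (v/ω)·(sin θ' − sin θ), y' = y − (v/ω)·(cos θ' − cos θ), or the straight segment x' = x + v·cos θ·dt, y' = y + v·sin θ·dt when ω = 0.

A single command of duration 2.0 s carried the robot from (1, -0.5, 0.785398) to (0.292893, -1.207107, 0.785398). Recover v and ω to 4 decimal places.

v = -0.5000, ω = 0.0000

Δθ = 0.785398 − 0.785398 = 0.000000
ω = Δθ/dt = 0.000000/2.0 = 0.0000
ω = 0 → v = (Δx·cos θ + Δy·sin θ)/dt = -0.5000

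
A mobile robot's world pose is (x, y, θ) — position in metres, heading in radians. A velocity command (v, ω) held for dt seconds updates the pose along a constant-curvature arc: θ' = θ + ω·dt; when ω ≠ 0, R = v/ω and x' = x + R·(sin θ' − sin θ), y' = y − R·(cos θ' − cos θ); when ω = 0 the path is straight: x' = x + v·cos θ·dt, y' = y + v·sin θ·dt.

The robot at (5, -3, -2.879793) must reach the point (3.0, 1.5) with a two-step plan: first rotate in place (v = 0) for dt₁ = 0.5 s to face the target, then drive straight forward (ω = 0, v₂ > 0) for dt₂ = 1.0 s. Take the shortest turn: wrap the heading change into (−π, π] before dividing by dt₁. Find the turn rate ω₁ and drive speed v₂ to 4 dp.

ω₁ = -2.8287, v₂ = 4.9244

heading to target = atan2(1.5−-3, 3−5) = 1.9890
Δθ = wrap(1.9890 − -2.8798) = -1.4144; ω₁ = Δθ/dt₁ = -2.8287
distance = √((3−5)² + (1.5−-3)²) = 4.9244; v₂ = distance/dt₂ = 4.9244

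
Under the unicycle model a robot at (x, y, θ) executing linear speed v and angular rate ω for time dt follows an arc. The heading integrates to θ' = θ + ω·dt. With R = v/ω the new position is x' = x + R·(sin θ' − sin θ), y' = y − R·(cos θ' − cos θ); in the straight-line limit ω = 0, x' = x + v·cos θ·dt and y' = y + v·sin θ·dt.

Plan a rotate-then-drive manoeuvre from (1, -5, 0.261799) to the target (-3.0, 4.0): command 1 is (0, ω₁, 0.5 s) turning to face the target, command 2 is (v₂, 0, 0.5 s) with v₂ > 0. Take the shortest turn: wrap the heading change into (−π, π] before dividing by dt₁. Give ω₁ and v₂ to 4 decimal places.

heading to target = atan2(4−-5, -3−1) = 1.9890
Δθ = wrap(1.9890 − 0.2618) = 1.7272; ω₁ = Δθ/dt₁ = 3.4544
distance = √((-3−1)² + (4−-5)²) = 9.8489; v₂ = distance/dt₂ = 19.6977

ω₁ = 3.4544, v₂ = 19.6977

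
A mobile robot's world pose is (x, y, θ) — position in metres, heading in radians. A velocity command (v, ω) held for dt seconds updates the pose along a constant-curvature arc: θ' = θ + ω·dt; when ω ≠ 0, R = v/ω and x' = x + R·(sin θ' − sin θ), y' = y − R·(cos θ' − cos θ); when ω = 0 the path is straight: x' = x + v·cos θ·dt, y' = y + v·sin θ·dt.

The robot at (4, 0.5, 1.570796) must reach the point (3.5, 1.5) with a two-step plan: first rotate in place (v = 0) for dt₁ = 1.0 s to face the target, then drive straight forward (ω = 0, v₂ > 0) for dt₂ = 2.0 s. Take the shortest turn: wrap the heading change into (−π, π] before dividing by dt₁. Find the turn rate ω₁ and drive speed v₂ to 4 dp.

ω₁ = 0.4636, v₂ = 0.5590

heading to target = atan2(1.5−0.5, 3.5−4) = 2.0344
Δθ = wrap(2.0344 − 1.5708) = 0.4636; ω₁ = Δθ/dt₁ = 0.4636
distance = √((3.5−4)² + (1.5−0.5)²) = 1.1180; v₂ = distance/dt₂ = 0.5590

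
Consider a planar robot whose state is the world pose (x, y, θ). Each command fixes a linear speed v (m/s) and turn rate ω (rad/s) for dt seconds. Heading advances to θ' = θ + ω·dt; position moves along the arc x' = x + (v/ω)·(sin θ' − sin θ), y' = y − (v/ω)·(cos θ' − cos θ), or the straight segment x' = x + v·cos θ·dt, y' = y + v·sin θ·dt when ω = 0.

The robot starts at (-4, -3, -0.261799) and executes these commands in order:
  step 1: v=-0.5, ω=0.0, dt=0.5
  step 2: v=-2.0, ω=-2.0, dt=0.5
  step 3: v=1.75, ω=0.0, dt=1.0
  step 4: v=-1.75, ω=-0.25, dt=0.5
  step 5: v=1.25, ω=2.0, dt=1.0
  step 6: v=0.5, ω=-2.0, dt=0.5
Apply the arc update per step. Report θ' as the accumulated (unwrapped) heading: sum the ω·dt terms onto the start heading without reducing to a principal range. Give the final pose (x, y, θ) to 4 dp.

step 1: θ'=-0.2618 (straight) → pose (-4.2415, -2.9353, -0.2618)
step 2: θ'=-1.2618 (R=1.0000) → pose (-4.9353, -2.2735, -1.2618)
step 3: θ'=-1.2618 (straight) → pose (-4.4031, -3.9406, -1.2618)
step 4: θ'=-1.3868 (R=7.0000) → pose (-4.6165, -3.0926, -1.3868)
step 5: θ'=0.6132 (R=0.6250) → pose (-3.6424, -3.4894, 0.6132)
step 6: θ'=-0.3868 (R=-0.2500) → pose (-3.4042, -3.4623, -0.3868)

(-3.4042, -3.4623, -0.3868)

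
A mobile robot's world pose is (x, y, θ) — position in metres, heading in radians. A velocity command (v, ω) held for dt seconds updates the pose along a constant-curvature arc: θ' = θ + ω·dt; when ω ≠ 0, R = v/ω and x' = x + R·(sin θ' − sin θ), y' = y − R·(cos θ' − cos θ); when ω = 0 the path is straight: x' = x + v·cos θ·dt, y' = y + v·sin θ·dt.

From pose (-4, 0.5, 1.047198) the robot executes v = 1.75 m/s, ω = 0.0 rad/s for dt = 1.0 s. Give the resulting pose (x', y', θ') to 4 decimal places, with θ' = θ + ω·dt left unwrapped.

(-3.1250, 2.0155, 1.0472)

θ' = 1.0472 + 0.0·1.0 = 1.0472
ω = 0 → straight: x' = -4 + 1.75·cos(1.0472)·1.0 = -3.1250
y' = 0.5 + 1.75·sin(1.0472)·1.0 = 2.0155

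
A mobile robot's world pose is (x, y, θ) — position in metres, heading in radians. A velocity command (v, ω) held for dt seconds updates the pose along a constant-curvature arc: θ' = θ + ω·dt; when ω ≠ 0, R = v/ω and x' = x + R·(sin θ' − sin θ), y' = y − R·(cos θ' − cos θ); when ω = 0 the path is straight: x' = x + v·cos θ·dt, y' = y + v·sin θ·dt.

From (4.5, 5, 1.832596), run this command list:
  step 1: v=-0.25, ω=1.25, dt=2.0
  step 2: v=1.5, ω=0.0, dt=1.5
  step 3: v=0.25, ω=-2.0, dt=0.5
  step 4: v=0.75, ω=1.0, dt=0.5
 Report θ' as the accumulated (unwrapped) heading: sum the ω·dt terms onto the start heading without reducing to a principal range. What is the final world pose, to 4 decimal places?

step 1: θ'=4.3326 (R=-0.2000) → pose (4.8789, 4.9776, 4.3326)
step 2: θ'=4.3326 (straight) → pose (4.0448, 2.8880, 4.3326)
step 3: θ'=3.3326 (R=-0.1250) → pose (3.9524, 2.8116, 3.3326)
step 4: θ'=3.8326 (R=0.7500) → pose (3.6168, 2.6532, 3.8326)

(3.6168, 2.6532, 3.8326)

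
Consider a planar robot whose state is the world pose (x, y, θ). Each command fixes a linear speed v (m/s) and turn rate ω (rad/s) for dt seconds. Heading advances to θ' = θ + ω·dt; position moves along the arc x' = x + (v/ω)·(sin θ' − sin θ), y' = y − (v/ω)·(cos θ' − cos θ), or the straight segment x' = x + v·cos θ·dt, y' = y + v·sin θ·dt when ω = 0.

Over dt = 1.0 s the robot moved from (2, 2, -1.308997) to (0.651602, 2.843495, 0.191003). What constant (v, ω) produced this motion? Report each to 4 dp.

Δθ = 0.191003 − -1.308997 = 1.500000
ω = Δθ/dt = 1.500000/1.0 = 1.5000
R = Δx/(sin θ' − sin θ) = -1.1667
v = R·ω = -1.1667·1.5000 = -1.7500

v = -1.7500, ω = 1.5000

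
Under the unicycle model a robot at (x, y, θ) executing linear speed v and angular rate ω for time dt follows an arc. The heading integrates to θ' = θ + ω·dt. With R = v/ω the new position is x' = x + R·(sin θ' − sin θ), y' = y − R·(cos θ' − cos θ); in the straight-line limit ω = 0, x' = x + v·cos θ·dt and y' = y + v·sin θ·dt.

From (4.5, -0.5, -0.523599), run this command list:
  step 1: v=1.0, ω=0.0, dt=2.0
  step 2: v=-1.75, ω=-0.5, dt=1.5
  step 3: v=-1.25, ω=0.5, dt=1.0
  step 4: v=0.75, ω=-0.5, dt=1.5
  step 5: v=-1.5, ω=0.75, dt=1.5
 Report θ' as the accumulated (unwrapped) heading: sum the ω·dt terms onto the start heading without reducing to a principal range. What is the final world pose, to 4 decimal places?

(3.2206, 2.3091, -0.3986)

step 1: θ'=-0.5236 (straight) → pose (6.2321, -1.5000, -0.5236)
step 2: θ'=-1.2736 (R=3.5000) → pose (4.6355, 0.5061, -1.2736)
step 3: θ'=-0.7736 (R=-2.5000) → pose (3.9919, 1.5625, -0.7736)
step 4: θ'=-1.5236 (R=-1.5000) → pose (4.4421, 0.5602, -1.5236)
step 5: θ'=-0.3986 (R=-2.0000) → pose (3.2206, 2.3091, -0.3986)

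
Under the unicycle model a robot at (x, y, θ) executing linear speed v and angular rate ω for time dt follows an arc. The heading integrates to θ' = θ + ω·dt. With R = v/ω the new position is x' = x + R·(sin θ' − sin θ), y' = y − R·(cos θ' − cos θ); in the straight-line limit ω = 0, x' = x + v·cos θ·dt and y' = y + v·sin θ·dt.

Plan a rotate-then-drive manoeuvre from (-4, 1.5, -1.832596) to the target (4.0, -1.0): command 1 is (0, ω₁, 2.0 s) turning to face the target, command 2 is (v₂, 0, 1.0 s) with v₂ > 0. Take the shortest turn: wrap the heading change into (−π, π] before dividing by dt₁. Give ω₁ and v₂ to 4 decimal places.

heading to target = atan2(-1−1.5, 4−-4) = -0.3029
Δθ = wrap(-0.3029 − -1.8326) = 1.5297; ω₁ = Δθ/dt₁ = 0.7649
distance = √((4−-4)² + (-1−1.5)²) = 8.3815; v₂ = distance/dt₂ = 8.3815

ω₁ = 0.7649, v₂ = 8.3815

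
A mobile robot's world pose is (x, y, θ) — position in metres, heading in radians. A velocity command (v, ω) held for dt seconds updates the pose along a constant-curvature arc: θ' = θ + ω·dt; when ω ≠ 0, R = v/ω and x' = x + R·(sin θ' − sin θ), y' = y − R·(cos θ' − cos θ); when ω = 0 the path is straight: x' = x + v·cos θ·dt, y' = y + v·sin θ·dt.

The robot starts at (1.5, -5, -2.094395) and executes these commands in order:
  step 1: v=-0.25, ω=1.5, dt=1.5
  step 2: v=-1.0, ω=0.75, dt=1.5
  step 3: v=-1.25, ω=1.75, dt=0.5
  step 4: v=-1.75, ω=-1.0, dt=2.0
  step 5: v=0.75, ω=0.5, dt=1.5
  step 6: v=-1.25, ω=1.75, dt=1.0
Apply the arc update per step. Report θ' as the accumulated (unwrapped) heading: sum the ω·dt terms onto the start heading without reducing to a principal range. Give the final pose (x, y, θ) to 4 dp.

(0.3359, -9.4977, 2.6556)

step 1: θ'=0.1556 (R=-0.1667) → pose (1.3298, -4.7520, 0.1556)
step 2: θ'=1.2806 (R=-1.3333) → pose (0.2589, -5.6877, 1.2806)
step 3: θ'=2.1556 (R=-0.7143) → pose (0.3477, -6.2864, 2.1556)
step 4: θ'=0.1556 (R=1.7500) → pose (-0.8402, -8.9813, 0.1556)
step 5: θ'=0.9056 (R=1.5000) → pose (0.1075, -8.4253, 0.9056)
step 6: θ'=2.6556 (R=-0.7143) → pose (0.3359, -9.4977, 2.6556)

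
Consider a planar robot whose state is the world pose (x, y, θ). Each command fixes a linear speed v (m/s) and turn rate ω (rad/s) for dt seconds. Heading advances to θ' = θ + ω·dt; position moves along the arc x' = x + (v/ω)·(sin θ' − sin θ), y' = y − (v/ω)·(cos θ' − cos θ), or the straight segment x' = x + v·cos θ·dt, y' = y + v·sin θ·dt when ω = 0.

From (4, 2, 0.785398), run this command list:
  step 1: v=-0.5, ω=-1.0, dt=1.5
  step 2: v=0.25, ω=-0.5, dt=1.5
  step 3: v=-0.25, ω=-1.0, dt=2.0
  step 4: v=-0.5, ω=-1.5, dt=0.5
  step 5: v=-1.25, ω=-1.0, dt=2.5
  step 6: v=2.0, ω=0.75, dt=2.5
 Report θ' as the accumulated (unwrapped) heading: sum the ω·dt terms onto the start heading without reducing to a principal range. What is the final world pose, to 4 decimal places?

step 1: θ'=-0.7146 (R=0.5000) → pose (3.3188, 1.9759, -0.7146)
step 2: θ'=-1.4646 (R=-0.5000) → pose (3.4883, 1.6512, -1.4646)
step 3: θ'=-3.4646 (R=0.2500) → pose (3.8163, 1.9148, -3.4646)
step 4: θ'=-4.2146 (R=0.3333) → pose (4.0033, 1.7578, -4.2146)
step 5: θ'=-6.7146 (R=1.2500) → pose (2.3823, 0.0255, -6.7146)
step 6: θ'=-4.8396 (R=2.6667) → pose (6.1425, 2.1095, -4.8396)

(6.1425, 2.1095, -4.8396)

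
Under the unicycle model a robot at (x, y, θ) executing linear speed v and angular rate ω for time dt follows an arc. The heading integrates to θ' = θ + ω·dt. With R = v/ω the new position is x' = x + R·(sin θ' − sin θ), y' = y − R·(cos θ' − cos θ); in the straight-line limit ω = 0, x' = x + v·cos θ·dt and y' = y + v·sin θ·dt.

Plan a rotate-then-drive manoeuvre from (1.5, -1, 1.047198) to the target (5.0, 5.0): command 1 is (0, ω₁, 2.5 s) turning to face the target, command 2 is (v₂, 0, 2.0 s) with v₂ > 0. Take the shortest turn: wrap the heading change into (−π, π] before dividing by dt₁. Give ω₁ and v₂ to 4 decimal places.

ω₁ = -0.0018, v₂ = 3.4731

heading to target = atan2(5−-1, 5−1.5) = 1.0427
Δθ = wrap(1.0427 − 1.0472) = -0.0045; ω₁ = Δθ/dt₁ = -0.0018
distance = √((5−1.5)² + (5−-1)²) = 6.9462; v₂ = distance/dt₂ = 3.4731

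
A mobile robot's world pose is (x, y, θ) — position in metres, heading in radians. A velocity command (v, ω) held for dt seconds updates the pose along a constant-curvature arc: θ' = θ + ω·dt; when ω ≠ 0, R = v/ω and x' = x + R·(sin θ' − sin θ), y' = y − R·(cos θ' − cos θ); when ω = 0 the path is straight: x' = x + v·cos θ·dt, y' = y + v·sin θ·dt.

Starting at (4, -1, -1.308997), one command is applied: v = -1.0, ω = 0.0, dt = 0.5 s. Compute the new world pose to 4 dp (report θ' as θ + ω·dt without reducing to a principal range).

θ' = -1.3090 + 0.0·0.5 = -1.3090
ω = 0 → straight: x' = 4 + -1.0·cos(-1.3090)·0.5 = 3.8706
y' = -1 + -1.0·sin(-1.3090)·0.5 = -0.5170

(3.8706, -0.5170, -1.3090)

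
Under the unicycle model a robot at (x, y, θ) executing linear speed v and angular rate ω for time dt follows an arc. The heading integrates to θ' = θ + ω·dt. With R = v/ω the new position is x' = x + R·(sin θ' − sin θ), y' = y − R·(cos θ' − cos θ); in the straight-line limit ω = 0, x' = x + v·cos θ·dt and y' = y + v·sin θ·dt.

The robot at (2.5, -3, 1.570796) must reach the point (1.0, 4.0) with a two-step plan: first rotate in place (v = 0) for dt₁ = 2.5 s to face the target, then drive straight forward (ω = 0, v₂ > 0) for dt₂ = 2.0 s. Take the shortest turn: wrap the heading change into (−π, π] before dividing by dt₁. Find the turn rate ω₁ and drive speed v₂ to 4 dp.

heading to target = atan2(4−-3, 1−2.5) = 1.7819
Δθ = wrap(1.7819 − 1.5708) = 0.2111; ω₁ = Δθ/dt₁ = 0.0844
distance = √((1−2.5)² + (4−-3)²) = 7.1589; v₂ = distance/dt₂ = 3.5795

ω₁ = 0.0844, v₂ = 3.5795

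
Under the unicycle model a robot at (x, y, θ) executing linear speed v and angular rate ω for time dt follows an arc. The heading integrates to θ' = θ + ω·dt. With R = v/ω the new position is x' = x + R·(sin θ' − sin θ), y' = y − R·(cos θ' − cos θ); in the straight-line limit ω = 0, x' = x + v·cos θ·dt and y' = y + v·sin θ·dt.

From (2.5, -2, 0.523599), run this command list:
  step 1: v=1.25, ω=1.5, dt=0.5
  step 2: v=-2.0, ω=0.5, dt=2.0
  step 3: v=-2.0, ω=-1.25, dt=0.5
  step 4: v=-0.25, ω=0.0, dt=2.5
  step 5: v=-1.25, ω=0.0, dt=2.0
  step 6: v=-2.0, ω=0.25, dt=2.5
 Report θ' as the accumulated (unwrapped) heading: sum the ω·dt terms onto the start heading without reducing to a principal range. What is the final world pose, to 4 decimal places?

(6.1414, -13.8536, 2.2736)

step 1: θ'=1.2736 (R=0.8333) → pose (2.8801, -1.5223, 1.2736)
step 2: θ'=2.2736 (R=-4.0000) → pose (3.6526, -5.2791, 2.2736)
step 3: θ'=1.6486 (R=1.6000) → pose (4.0269, -6.1890, 1.6486)
step 4: θ'=1.6486 (straight) → pose (4.0755, -6.8121, 1.6486)
step 5: θ'=1.6486 (straight) → pose (4.2698, -9.3045, 1.6486)
step 6: θ'=2.2736 (R=-8.0000) → pose (6.1414, -13.8536, 2.2736)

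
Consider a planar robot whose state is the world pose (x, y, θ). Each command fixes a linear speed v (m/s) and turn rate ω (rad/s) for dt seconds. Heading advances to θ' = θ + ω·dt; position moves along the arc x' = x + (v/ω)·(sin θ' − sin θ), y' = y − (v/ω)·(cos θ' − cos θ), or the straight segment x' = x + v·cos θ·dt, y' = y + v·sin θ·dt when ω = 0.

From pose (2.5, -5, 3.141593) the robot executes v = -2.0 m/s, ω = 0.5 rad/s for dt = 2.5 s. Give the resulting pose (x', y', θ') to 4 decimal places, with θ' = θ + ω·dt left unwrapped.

(6.2959, -2.2613, 4.3916)

θ' = 3.1416 + 0.5·2.5 = 4.3916
R = v/ω = -2.0/0.5 = -4.0000
x' = 2.5 + -4.0000·(sin 4.3916 − sin 3.1416) = 6.2959
y' = -5 − -4.0000·(cos 4.3916 − cos 3.1416) = -2.2613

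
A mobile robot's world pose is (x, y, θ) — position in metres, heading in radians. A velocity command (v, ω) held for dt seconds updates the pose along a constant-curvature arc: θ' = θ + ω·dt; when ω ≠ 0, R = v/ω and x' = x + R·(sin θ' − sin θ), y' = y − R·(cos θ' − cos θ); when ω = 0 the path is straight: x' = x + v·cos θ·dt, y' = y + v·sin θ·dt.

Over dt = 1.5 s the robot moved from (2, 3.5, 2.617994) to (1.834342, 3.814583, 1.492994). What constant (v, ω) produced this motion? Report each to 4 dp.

Δθ = 1.492994 − 2.617994 = -1.125000
ω = Δθ/dt = -1.125000/1.5 = -0.7500
R = −Δy/(cos θ' − cos θ) = -0.3333
v = R·ω = -0.3333·-0.7500 = 0.2500

v = 0.2500, ω = -0.7500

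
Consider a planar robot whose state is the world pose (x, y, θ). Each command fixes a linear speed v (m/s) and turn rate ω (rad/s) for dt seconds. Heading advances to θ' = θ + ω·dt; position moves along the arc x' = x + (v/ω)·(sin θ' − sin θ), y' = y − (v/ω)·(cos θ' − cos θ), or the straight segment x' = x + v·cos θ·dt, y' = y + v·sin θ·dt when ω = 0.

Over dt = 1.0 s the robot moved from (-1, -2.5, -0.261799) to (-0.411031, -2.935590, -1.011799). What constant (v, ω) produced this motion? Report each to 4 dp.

Δθ = -1.011799 − -0.261799 = -0.750000
ω = Δθ/dt = -0.750000/1.0 = -0.7500
R = Δx/(sin θ' − sin θ) = -1.0000
v = R·ω = -1.0000·-0.7500 = 0.7500

v = 0.7500, ω = -0.7500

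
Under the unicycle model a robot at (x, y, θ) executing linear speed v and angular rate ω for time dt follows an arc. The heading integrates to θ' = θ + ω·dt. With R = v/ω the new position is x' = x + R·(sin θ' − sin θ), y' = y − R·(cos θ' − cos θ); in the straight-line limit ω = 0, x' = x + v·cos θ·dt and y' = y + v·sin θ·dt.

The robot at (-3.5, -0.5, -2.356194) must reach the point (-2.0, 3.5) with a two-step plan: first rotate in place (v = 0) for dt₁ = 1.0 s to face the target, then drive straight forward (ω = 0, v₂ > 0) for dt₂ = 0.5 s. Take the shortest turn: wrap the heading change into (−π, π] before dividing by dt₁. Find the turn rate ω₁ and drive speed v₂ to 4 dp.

ω₁ = -2.7150, v₂ = 8.5440

heading to target = atan2(3.5−-0.5, -2−-3.5) = 1.2120
Δθ = wrap(1.2120 − -2.3562) = -2.7150; ω₁ = Δθ/dt₁ = -2.7150
distance = √((-2−-3.5)² + (3.5−-0.5)²) = 4.2720; v₂ = distance/dt₂ = 8.5440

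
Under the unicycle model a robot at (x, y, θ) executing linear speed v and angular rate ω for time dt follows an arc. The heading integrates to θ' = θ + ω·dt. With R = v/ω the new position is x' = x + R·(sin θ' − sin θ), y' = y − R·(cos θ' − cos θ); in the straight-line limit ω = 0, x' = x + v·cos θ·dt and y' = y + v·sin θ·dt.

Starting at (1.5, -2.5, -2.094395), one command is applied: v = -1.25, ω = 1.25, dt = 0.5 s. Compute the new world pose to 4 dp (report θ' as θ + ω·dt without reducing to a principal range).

(1.6288, -1.8988, -1.4694)

θ' = -2.0944 + 1.25·0.5 = -1.4694
R = v/ω = -1.25/1.25 = -1.0000
x' = 1.5 + -1.0000·(sin -1.4694 − sin -2.0944) = 1.6288
y' = -2.5 − -1.0000·(cos -1.4694 − cos -2.0944) = -1.8988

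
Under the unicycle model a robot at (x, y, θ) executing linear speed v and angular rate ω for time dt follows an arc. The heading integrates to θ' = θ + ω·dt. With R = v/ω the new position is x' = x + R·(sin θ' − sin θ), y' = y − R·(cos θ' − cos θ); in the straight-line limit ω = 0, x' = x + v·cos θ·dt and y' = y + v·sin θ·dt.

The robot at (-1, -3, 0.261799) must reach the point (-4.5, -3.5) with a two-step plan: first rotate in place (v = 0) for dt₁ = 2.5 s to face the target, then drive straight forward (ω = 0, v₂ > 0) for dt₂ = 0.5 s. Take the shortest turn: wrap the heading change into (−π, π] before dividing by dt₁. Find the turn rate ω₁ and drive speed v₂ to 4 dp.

heading to target = atan2(-3.5−-3, -4.5−-1) = -2.9997
Δθ = wrap(-2.9997 − 0.2618) = 3.0217; ω₁ = Δθ/dt₁ = 1.2087
distance = √((-4.5−-1)² + (-3.5−-3)²) = 3.5355; v₂ = distance/dt₂ = 7.0711

ω₁ = 1.2087, v₂ = 7.0711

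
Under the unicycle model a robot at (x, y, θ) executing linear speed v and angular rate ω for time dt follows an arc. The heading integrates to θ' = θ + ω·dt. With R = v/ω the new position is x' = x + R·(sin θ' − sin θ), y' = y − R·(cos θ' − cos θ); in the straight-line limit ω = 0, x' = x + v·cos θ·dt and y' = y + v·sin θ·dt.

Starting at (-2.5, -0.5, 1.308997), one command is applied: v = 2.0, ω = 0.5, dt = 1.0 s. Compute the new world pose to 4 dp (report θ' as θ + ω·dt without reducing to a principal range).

θ' = 1.3090 + 0.5·1.0 = 1.8090
R = v/ω = 2.0/0.5 = 4.0000
x' = -2.5 + 4.0000·(sin 1.8090 − sin 1.3090) = -2.4766
y' = -0.5 − 4.0000·(cos 1.8090 − cos 1.3090) = 1.4791

(-2.4766, 1.4791, 1.8090)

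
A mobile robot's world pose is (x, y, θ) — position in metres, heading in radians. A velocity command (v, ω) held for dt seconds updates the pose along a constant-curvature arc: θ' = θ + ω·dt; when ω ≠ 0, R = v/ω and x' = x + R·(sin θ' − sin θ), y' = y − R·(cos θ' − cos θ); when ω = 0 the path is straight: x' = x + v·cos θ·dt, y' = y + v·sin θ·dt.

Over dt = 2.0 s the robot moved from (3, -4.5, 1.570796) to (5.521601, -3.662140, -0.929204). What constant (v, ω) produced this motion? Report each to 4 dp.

Δθ = -0.929204 − 1.570796 = -2.500000
ω = Δθ/dt = -2.500000/2.0 = -1.2500
R = Δx/(sin θ' − sin θ) = -1.4000
v = R·ω = -1.4000·-1.2500 = 1.7500

v = 1.7500, ω = -1.2500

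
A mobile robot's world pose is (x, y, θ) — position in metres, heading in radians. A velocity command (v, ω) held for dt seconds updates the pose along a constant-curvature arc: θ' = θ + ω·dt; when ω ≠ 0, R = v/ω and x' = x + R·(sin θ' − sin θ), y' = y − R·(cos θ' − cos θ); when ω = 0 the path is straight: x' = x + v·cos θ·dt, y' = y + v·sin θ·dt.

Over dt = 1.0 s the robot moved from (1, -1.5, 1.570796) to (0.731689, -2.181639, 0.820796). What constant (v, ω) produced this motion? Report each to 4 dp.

v = -0.7500, ω = -0.7500

Δθ = 0.820796 − 1.570796 = -0.750000
ω = Δθ/dt = -0.750000/1.0 = -0.7500
R = −Δy/(cos θ' − cos θ) = 1.0000
v = R·ω = 1.0000·-0.7500 = -0.7500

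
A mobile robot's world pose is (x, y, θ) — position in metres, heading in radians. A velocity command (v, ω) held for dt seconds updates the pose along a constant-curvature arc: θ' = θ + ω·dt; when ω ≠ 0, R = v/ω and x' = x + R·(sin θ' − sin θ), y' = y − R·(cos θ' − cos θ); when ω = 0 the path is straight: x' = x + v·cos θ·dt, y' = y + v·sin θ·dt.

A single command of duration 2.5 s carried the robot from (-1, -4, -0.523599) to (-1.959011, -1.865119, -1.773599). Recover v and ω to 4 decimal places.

v = -1.0000, ω = -0.5000

Δθ = -1.773599 − -0.523599 = -1.250000
ω = Δθ/dt = -1.250000/2.5 = -0.5000
R = −Δy/(cos θ' − cos θ) = 2.0000
v = R·ω = 2.0000·-0.5000 = -1.0000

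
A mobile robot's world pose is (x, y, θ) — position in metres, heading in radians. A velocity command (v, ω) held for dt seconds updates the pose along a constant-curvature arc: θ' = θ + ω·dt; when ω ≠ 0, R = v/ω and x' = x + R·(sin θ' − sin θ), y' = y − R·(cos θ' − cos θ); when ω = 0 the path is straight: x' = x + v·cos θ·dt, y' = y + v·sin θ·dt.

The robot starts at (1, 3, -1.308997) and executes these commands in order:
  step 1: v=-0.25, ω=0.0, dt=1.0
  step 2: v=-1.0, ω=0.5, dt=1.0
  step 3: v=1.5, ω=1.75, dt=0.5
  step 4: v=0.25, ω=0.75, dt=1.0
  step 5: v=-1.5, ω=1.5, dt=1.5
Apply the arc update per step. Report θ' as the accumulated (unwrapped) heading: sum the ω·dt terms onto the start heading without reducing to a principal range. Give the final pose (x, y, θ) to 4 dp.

step 1: θ'=-1.3090 (straight) → pose (0.9353, 3.2415, -1.3090)
step 2: θ'=-0.8090 (R=-2.0000) → pose (0.4506, 4.1043, -0.8090)
step 3: θ'=0.0660 (R=0.8571) → pose (1.1274, 3.8406, 0.0660)
step 4: θ'=0.8160 (R=0.3333) → pose (1.3482, 3.9449, 0.8160)
step 5: θ'=3.0660 (R=-1.0000) → pose (2.0011, 2.2626, 3.0660)

(2.0011, 2.2626, 3.0660)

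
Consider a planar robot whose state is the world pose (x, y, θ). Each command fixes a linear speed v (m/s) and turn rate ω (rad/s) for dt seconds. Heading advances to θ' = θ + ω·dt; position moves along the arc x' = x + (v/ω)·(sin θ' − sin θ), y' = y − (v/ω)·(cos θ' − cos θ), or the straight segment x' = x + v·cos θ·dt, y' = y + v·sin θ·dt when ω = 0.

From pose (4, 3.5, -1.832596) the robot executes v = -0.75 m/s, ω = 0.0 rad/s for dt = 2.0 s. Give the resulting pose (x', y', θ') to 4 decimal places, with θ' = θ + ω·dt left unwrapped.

(4.3882, 4.9489, -1.8326)

θ' = -1.8326 + 0.0·2.0 = -1.8326
ω = 0 → straight: x' = 4 + -0.75·cos(-1.8326)·2.0 = 4.3882
y' = 3.5 + -0.75·sin(-1.8326)·2.0 = 4.9489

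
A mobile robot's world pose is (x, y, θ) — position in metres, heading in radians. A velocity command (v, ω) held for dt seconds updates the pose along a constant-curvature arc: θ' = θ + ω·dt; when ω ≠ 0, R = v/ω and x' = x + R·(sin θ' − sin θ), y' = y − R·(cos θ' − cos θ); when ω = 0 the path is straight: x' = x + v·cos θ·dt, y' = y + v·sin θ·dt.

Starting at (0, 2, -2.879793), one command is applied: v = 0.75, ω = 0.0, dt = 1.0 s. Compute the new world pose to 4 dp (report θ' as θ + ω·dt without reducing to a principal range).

(-0.7244, 1.8059, -2.8798)

θ' = -2.8798 + 0.0·1.0 = -2.8798
ω = 0 → straight: x' = 0 + 0.75·cos(-2.8798)·1.0 = -0.7244
y' = 2 + 0.75·sin(-2.8798)·1.0 = 1.8059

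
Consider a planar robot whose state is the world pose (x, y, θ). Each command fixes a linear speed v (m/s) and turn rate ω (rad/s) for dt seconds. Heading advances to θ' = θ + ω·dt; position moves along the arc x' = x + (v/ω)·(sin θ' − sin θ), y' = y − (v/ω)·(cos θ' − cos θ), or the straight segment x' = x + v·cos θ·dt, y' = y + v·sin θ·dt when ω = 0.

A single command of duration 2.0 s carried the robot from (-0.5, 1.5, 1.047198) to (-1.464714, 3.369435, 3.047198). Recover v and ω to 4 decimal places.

v = 1.2500, ω = 1.0000

Δθ = 3.047198 − 1.047198 = 2.000000
ω = Δθ/dt = 2.000000/2.0 = 1.0000
R = −Δy/(cos θ' − cos θ) = 1.2500
v = R·ω = 1.2500·1.0000 = 1.2500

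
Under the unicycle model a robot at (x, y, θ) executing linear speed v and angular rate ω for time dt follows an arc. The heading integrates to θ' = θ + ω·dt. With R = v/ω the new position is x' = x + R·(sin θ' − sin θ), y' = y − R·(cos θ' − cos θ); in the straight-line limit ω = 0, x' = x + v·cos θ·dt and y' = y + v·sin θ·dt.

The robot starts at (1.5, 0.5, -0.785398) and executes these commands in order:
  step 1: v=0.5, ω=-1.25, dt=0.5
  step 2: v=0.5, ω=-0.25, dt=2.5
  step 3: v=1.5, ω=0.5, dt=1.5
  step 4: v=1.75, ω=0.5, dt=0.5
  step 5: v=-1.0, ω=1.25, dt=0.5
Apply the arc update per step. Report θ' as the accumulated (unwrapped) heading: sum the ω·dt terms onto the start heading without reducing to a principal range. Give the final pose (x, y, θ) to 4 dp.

step 1: θ'=-1.4104 (R=-0.4000) → pose (1.6120, 0.2810, -1.4104)
step 2: θ'=-2.0354 (R=-2.0000) → pose (1.4257, -0.9345, -2.0354)
step 3: θ'=-1.2854 (R=3.0000) → pose (1.2290, -3.1233, -1.2854)
step 4: θ'=-1.0354 (R=3.5000) → pose (1.5772, -3.9236, -1.0354)
step 5: θ'=-0.4104 (R=-0.8000) → pose (1.2084, -3.5982, -0.4104)

(1.2084, -3.5982, -0.4104)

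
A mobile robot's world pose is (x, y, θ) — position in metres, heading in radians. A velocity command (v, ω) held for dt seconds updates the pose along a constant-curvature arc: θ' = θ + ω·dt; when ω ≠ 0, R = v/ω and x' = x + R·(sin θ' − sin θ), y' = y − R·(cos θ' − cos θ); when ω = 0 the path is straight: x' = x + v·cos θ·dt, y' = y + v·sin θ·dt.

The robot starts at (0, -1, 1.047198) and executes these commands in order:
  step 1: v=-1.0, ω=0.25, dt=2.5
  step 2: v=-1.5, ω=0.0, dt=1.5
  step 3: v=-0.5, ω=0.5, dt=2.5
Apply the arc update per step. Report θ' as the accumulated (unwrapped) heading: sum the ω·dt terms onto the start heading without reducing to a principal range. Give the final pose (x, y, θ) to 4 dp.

step 1: θ'=1.6722 (R=-4.0000) → pose (-0.5154, -3.4049, 1.6722)
step 2: θ'=1.6722 (straight) → pose (-0.2876, -5.6434, 1.6722)
step 3: θ'=2.9222 (R=-1.0000) → pose (0.4896, -6.5182, 2.9222)

(0.4896, -6.5182, 2.9222)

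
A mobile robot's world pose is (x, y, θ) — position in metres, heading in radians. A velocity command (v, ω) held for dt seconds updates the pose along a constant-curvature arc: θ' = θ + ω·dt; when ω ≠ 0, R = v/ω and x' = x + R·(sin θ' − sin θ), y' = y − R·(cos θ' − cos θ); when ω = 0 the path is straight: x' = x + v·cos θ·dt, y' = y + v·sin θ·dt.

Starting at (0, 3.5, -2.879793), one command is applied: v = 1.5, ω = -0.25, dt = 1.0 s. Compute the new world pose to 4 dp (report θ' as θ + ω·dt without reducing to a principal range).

θ' = -2.8798 + -0.25·1.0 = -3.1298
R = v/ω = 1.5/-0.25 = -6.0000
x' = 0 + -6.0000·(sin -3.1298 − sin -2.8798) = -1.4821
y' = 3.5 − -6.0000·(cos -3.1298 − cos -2.8798) = 3.2960

(-1.4821, 3.2960, -3.1298)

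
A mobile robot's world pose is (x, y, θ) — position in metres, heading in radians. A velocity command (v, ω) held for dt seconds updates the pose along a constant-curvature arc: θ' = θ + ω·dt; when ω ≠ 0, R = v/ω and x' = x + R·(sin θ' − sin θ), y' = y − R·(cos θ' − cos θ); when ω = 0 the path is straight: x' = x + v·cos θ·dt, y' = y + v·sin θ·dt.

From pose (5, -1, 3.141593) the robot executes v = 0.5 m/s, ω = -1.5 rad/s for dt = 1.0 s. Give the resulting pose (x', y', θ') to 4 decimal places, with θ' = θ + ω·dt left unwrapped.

(4.6675, -0.6902, 1.6416)

θ' = 3.1416 + -1.5·1.0 = 1.6416
R = v/ω = 0.5/-1.5 = -0.3333
x' = 5 + -0.3333·(sin 1.6416 − sin 3.1416) = 4.6675
y' = -1 − -0.3333·(cos 1.6416 − cos 3.1416) = -0.6902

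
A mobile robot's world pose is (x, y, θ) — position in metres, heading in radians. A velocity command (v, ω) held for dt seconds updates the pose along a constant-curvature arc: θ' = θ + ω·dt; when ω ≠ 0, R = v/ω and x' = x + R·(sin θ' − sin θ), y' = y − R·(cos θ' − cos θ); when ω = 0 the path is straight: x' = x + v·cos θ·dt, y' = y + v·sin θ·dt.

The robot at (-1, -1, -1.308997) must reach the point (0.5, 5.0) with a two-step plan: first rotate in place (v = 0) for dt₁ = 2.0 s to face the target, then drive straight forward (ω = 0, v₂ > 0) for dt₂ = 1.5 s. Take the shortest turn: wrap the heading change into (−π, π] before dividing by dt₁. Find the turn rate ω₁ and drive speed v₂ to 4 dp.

heading to target = atan2(5−-1, 0.5−-1) = 1.3258
Δθ = wrap(1.3258 − -1.3090) = 2.6348; ω₁ = Δθ/dt₁ = 1.3174
distance = √((0.5−-1)² + (5−-1)²) = 6.1847; v₂ = distance/dt₂ = 4.1231

ω₁ = 1.3174, v₂ = 4.1231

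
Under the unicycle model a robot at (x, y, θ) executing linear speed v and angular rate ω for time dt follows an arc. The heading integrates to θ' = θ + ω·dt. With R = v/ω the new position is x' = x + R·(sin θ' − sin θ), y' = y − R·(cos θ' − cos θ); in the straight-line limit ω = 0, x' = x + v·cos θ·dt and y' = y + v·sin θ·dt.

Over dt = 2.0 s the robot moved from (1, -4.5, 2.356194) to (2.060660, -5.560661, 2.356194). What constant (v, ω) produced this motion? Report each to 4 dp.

Δθ = 2.356194 − 2.356194 = 0.000000
ω = Δθ/dt = 0.000000/2.0 = 0.0000
ω = 0 → v = (Δx·cos θ + Δy·sin θ)/dt = -0.7500

v = -0.7500, ω = 0.0000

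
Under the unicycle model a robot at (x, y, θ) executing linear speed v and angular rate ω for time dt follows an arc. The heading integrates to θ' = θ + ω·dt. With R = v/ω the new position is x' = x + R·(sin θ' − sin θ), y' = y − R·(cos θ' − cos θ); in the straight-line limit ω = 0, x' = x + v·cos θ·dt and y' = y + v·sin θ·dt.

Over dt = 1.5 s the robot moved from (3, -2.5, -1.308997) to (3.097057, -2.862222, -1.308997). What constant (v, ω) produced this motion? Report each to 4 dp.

Δθ = -1.308997 − -1.308997 = 0.000000
ω = Δθ/dt = 0.000000/1.5 = 0.0000
ω = 0 → v = (Δx·cos θ + Δy·sin θ)/dt = 0.2500

v = 0.2500, ω = 0.0000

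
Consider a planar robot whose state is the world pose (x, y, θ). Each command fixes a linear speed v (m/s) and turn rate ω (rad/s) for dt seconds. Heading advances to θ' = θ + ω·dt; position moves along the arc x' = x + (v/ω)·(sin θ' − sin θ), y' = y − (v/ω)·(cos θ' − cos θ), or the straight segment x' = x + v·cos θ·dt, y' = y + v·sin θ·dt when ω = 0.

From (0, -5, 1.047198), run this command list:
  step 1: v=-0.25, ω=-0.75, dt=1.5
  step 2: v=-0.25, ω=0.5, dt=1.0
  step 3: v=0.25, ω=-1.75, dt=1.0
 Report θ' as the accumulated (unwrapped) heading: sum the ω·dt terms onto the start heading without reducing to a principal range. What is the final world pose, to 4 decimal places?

(-0.3611, -5.3040, -1.3278)

step 1: θ'=-0.0778 (R=0.3333) → pose (-0.3146, -5.1657, -0.0778)
step 2: θ'=0.4222 (R=-0.5000) → pose (-0.5583, -5.2081, 0.4222)
step 3: θ'=-1.3278 (R=-0.1429) → pose (-0.3611, -5.3040, -1.3278)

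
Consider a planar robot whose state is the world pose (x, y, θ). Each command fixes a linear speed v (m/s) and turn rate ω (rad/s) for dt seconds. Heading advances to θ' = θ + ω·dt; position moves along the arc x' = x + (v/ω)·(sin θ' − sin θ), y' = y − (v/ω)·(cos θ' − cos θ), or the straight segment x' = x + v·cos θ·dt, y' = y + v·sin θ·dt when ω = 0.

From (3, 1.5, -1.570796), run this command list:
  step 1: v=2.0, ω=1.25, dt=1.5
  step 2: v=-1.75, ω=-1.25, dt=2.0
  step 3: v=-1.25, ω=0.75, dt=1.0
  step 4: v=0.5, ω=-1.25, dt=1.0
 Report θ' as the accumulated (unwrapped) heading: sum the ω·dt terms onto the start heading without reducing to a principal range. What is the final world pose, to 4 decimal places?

(3.6022, 2.9005, -2.6958)

step 1: θ'=0.3042 (R=1.6000) → pose (5.0793, -0.0265, 0.3042)
step 2: θ'=-2.1958 (R=1.4000) → pose (3.5246, 2.1283, -2.1958)
step 3: θ'=-1.4458 (R=-1.6667) → pose (3.8266, 3.3113, -1.4458)
step 4: θ'=-2.6958 (R=-0.4000) → pose (3.6022, 2.9005, -2.6958)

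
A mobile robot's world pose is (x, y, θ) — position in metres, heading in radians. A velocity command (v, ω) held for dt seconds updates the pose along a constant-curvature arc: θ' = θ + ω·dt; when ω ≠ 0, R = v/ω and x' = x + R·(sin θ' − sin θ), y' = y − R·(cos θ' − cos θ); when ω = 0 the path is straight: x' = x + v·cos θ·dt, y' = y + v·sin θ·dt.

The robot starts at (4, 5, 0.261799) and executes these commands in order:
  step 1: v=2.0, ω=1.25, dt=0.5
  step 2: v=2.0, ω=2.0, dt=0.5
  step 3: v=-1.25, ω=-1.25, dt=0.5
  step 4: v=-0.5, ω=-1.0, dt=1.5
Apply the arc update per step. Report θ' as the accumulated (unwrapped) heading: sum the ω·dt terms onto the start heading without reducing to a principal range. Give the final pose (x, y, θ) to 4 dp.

step 1: θ'=0.8868 (R=1.6000) → pose (4.8260, 5.5344, 0.8868)
step 2: θ'=1.8868 (R=1.0000) → pose (5.0014, 6.4771, 1.8868)
step 3: θ'=1.2618 (R=1.0000) → pose (5.0036, 5.8622, 1.2618)
step 4: θ'=-0.2382 (R=0.5000) → pose (4.4093, 5.5284, -0.2382)

(4.4093, 5.5284, -0.2382)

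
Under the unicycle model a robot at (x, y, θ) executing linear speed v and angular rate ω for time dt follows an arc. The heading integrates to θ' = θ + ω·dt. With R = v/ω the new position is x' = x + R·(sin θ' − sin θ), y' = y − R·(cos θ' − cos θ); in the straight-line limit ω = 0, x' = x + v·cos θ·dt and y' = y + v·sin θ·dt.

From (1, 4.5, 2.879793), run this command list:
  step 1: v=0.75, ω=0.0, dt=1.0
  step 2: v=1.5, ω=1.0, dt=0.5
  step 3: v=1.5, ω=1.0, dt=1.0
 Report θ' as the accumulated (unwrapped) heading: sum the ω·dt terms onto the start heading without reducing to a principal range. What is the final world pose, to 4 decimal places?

step 1: θ'=2.8798 (straight) → pose (0.2756, 4.6941, 2.8798)
step 2: θ'=3.3798 (R=1.5000) → pose (-0.4666, 4.7029, 3.3798)
step 3: θ'=4.3798 (R=1.5000) → pose (-1.5305, 3.7350, 4.3798)

(-1.5305, 3.7350, 4.3798)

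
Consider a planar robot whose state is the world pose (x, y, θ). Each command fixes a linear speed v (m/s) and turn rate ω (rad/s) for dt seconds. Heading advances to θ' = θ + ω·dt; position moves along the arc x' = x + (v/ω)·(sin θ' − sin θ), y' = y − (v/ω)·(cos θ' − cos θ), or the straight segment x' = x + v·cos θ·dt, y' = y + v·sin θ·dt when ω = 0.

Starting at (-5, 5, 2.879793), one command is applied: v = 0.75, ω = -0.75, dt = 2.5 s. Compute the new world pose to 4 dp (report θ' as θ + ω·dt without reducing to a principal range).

θ' = 2.8798 + -0.75·2.5 = 1.0048
R = v/ω = 0.75/-0.75 = -1.0000
x' = -5 + -1.0000·(sin 1.0048 − sin 2.8798) = -5.5852
y' = 5 − -1.0000·(cos 1.0048 − cos 2.8798) = 6.5022

(-5.5852, 6.5022, 1.0048)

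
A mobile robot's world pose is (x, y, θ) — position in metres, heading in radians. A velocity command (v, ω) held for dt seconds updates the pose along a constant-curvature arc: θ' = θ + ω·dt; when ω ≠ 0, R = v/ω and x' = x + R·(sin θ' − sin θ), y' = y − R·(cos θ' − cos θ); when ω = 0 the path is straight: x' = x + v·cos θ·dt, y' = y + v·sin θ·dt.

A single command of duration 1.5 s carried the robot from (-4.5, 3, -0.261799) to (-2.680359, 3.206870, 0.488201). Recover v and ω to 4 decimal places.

v = 1.2500, ω = 0.5000

Δθ = 0.488201 − -0.261799 = 0.750000
ω = Δθ/dt = 0.750000/1.5 = 0.5000
R = Δx/(sin θ' − sin θ) = 2.5000
v = R·ω = 2.5000·0.5000 = 1.2500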